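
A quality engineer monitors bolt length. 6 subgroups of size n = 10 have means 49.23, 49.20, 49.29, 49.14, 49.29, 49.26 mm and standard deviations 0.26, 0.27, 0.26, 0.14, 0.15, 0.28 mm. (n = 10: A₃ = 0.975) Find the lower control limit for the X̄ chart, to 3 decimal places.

X̄̄ = (49.23 + 49.20 + 49.29 + 49.14 + 49.29 + 49.26) / 6 = 49.2350
s̄ = (0.26 + 0.27 + 0.26 + 0.14 + 0.15 + 0.28) / 6 = 0.2267
LCL = X̄̄ − A₃·s̄ = 49.2350 − 0.975 × 0.2267 = 49.0140

49.014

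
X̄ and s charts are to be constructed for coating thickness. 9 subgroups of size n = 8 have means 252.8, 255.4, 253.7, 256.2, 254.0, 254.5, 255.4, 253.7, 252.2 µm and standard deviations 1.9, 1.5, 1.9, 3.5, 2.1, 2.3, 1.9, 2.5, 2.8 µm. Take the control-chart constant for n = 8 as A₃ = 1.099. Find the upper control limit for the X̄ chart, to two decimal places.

256.70

X̄̄ = (252.8 + 255.4 + 253.7 + 256.2 + 254.0 + 254.5 + 255.4 + 253.7 + 252.2) / 9 = 254.2111
s̄ = (1.9 + 1.5 + 1.9 + 3.5 + 2.1 + 2.3 + 1.9 + 2.5 + 2.8) / 9 = 2.2667
UCL = X̄̄ + A₃·s̄ = 254.2111 + 1.099 × 2.2667 = 256.7022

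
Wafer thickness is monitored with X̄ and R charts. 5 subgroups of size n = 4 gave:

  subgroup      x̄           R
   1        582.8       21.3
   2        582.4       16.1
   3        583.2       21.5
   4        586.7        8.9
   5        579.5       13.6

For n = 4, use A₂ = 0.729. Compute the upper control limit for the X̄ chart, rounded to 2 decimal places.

594.79

X̄̄ = (582.8 + 582.4 + 583.2 + 586.7 + 579.5) / 5 = 2914.6000 / 5 = 582.9200
R̄ = (21.3 + 16.1 + 21.5 + 8.9 + 13.6) / 5 = 81.4000 / 5 = 16.2800
UCL = X̄̄ + A₂·R̄ = 582.9200 + 0.729 × 16.2800 = 594.7881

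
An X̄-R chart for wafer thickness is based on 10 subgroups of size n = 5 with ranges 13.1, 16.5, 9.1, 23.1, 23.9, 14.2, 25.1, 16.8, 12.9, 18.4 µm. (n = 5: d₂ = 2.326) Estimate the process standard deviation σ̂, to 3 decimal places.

R̄ = (13.1 + 16.5 + 9.1 + 23.1 + 23.9 + 14.2 + 25.1 + 16.8 + 12.9 + 18.4) / 10 = 17.3100
σ̂ = R̄ / d₂ = 17.3100 / 2.326 = 7.4420

7.442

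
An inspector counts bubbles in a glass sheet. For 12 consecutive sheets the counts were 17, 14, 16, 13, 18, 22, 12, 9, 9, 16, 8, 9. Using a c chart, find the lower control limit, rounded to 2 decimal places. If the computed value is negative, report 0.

c̄ = (17 + 14 + 16 + 13 + 18 + 22 + 12 + 9 + 9 + 16 + 8 + 9) / 12 = 163 / 12 = 13.5833
LCL = c̄ − 3√c̄ = 13.5833 − 3 × 3.6856 = 2.5267

2.53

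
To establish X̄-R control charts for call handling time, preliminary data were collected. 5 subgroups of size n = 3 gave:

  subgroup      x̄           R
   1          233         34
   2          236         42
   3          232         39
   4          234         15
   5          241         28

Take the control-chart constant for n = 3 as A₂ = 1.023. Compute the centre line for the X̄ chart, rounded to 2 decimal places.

X̄̄ = (233 + 236 + 232 + 234 + 241) / 5 = 1176.0000 / 5 = 235.2000
CL = X̄̄ = 235.2000

235.20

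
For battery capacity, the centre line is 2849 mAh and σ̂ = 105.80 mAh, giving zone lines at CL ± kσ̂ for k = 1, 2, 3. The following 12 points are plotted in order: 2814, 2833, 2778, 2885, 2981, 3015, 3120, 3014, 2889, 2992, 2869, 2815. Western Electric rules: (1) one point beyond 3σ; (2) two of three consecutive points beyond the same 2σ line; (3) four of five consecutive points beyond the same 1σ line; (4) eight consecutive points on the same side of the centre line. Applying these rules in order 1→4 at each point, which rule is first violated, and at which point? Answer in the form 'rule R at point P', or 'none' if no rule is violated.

Zone of each point (C = within 1σ̂, B = 1σ̂–2σ̂, A = 2σ̂–3σ̂, * = beyond 3σ̂; sign = side of CL): 1:-C, 2:-C, 3:-C, 4:+C, 5:+B, 6:+B, 7:+A, 8:+B, 9:+C, 10:+B, 11:+C, 12:-C
Rule 3 (four of five consecutive points beyond the same 1σ limit) is satisfied at point 8.

rule 3 at point 8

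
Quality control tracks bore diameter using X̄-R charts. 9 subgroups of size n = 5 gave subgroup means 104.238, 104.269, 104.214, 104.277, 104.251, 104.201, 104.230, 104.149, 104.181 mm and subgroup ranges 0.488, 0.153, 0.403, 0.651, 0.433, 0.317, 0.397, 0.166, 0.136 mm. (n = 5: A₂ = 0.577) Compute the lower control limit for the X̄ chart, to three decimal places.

104.022

X̄̄ = (104.238 + 104.269 + 104.214 + 104.277 + 104.251 + 104.201 + 104.230 + 104.149 + 104.181) / 9 = 938.0100 / 9 = 104.2233
R̄ = (0.488 + 0.153 + 0.403 + 0.651 + 0.433 + 0.317 + 0.397 + 0.166 + 0.136) / 9 = 3.1440 / 9 = 0.3493
LCL = X̄̄ − A₂·R̄ = 104.2233 − 0.577 × 0.3493 = 104.0218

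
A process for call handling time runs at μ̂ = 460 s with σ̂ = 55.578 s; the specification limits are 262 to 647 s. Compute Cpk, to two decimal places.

Cpu = (USL − μ̂) / (3σ̂) = (647 − 460) / (3 × 55.578) = 1.1215; Cpl = (μ̂ − LSL) / (3σ̂) = (460 − 262) / (3 × 55.578) = 1.1875; Cpk = min(Cpu, Cpl) = 1.1215

1.12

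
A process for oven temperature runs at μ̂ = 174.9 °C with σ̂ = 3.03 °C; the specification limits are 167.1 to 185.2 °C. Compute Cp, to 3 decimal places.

0.996

Cp = (USL − LSL) / (6σ̂) = (185.2 − 167.1) / (6 × 3.03) = 18.1000 / 18.1800 = 0.9956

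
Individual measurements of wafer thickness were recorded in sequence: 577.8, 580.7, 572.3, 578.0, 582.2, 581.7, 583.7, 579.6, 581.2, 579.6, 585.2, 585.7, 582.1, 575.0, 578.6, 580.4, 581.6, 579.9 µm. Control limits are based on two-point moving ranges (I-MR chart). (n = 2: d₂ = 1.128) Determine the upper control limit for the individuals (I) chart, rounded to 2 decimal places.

X̄ = (577.8 + 580.7 + 572.3 + 578.0 + 582.2 + 581.7 + 583.7 + 579.6 + 581.2 + 579.6 + 585.2 + 585.7 + 582.1 + 575.0 + 578.6 + 580.4 + 581.6 + 579.9) / 18 = 580.2944
Moving ranges: 2.9, 8.4, 5.7, 4.2, 0.5, 2.0, 4.1, 1.6, 1.6, 5.6, 0.5, 3.6, 7.1, 3.6, 1.8, 1.2, 1.7; M̄R̄ = 56.1000 / 17 = 3.3000
UCL = X̄ + 3·M̄R̄/d₂ = 580.2944 + 3 × 3.3000 / 1.128 = 589.0710

589.07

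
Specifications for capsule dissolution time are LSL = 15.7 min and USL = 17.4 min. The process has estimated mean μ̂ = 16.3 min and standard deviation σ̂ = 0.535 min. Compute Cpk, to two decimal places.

Cpu = (USL − μ̂) / (3σ̂) = (17.4 − 16.3) / (3 × 0.535) = 0.6854; Cpl = (μ̂ − LSL) / (3σ̂) = (16.3 − 15.7) / (3 × 0.535) = 0.3738; Cpk = min(Cpu, Cpl) = 0.3738

0.37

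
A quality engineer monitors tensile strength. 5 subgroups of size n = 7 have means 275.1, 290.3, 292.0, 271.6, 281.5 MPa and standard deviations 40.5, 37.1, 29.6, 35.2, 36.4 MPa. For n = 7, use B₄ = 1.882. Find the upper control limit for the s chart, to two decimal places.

s̄ = (40.5 + 37.1 + 29.6 + 35.2 + 36.4) / 5 = 35.7600
UCL_s = B₄·s̄ = 1.882 × 35.7600 = 67.3003

67.30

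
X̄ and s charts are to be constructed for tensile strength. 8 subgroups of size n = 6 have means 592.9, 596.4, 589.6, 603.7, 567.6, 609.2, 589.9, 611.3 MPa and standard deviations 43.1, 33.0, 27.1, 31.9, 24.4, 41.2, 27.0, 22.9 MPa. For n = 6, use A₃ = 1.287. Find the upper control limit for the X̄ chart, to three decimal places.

X̄̄ = (592.9 + 596.4 + 589.6 + 603.7 + 567.6 + 609.2 + 589.9 + 611.3) / 8 = 595.0750
s̄ = (43.1 + 33.0 + 27.1 + 31.9 + 24.4 + 41.2 + 27.0 + 22.9) / 8 = 31.3250
UCL = X̄̄ + A₃·s̄ = 595.0750 + 1.287 × 31.3250 = 635.3903

635.390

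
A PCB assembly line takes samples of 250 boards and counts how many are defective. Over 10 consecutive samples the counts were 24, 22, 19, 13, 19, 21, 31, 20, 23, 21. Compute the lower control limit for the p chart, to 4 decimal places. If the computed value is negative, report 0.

p̄ = Σdᵢ / (k·n) = 213 / (10 × 250) = 0.08520
LCL = p̄ − 3·√(p̄(1−p̄)/n) = 0.08520 − 3 × 0.01766 = 0.03223

0.0322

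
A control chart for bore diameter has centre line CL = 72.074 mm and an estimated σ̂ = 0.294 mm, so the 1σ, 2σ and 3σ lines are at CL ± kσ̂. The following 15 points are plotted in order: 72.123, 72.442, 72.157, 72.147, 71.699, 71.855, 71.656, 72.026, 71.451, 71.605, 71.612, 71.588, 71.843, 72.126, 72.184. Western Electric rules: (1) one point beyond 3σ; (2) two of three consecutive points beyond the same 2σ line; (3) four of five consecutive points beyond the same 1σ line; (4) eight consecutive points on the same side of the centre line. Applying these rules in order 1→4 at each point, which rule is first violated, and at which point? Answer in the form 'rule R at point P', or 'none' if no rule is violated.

rule 3 at point 11

Zone of each point (C = within 1σ̂, B = 1σ̂–2σ̂, A = 2σ̂–3σ̂, * = beyond 3σ̂; sign = side of CL): 1:+C, 2:+B, 3:+C, 4:+C, 5:-B, 6:-C, 7:-B, 8:-C, 9:-A, 10:-B, 11:-B, 12:-B, 13:-C, 14:+C, 15:+C
Rule 3 (four of five consecutive points beyond the same 1σ limit) is satisfied at point 11.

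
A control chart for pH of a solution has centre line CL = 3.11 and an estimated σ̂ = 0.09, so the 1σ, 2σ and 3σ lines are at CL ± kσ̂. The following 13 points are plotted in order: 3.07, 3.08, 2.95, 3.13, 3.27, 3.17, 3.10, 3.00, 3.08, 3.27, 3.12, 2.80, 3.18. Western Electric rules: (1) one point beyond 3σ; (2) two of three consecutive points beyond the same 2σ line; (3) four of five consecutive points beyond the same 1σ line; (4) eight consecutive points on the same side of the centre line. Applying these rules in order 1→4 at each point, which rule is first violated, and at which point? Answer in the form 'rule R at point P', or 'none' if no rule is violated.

Zone of each point (C = within 1σ̂, B = 1σ̂–2σ̂, A = 2σ̂–3σ̂, * = beyond 3σ̂; sign = side of CL): 1:-C, 2:-C, 3:-B, 4:+C, 5:+B, 6:+C, 7:-C, 8:-B, 9:-C, 10:+B, 11:+C, 12:-*, 13:+C
Rule 1 (one point beyond the 3σ limits) is satisfied at point 12.

rule 1 at point 12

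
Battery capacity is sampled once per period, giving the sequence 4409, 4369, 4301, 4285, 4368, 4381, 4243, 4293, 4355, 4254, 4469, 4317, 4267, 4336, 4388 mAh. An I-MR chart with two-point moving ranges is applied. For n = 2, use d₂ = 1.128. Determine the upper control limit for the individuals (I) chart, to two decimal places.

4546.34

X̄ = (4409 + 4369 + 4301 + 4285 + 4368 + 4381 + 4243 + 4293 + 4355 + 4254 + 4469 + 4317 + 4267 + 4336 + 4388) / 15 = 4335.6667
Moving ranges: 40, 68, 16, 83, 13, 138, 50, 62, 101, 215, 152, 50, 69, 52; M̄R̄ = 1109.0000 / 14 = 79.2143
UCL = X̄ + 3·M̄R̄/d₂ = 4335.6667 + 3 × 79.2143 / 1.128 = 4546.3430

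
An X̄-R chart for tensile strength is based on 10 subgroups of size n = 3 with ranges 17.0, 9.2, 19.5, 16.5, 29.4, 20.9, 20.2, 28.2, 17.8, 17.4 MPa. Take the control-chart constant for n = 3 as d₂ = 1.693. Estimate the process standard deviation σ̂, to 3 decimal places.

11.583

R̄ = (17.0 + 9.2 + 19.5 + 16.5 + 29.4 + 20.9 + 20.2 + 28.2 + 17.8 + 17.4) / 10 = 19.6100
σ̂ = R̄ / d₂ = 19.6100 / 1.693 = 11.5830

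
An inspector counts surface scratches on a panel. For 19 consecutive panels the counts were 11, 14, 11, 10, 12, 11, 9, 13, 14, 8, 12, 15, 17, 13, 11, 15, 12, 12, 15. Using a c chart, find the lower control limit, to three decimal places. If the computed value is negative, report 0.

1.818

c̄ = (11 + 14 + 11 + 10 + 12 + 11 + 9 + 13 + 14 + 8 + 12 + 15 + 17 + 13 + 11 + 15 + 12 + 12 + 15) / 19 = 235 / 19 = 12.3684
LCL = c̄ − 3√c̄ = 12.3684 − 3 × 3.5169 = 1.8178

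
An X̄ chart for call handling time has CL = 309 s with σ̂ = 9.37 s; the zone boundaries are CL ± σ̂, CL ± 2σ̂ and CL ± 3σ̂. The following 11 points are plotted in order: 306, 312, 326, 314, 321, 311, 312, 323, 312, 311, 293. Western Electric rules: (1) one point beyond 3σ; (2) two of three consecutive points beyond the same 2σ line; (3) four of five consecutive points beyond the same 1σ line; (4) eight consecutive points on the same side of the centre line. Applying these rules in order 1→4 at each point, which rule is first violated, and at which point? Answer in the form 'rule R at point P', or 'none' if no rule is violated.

rule 4 at point 9

Zone of each point (C = within 1σ̂, B = 1σ̂–2σ̂, A = 2σ̂–3σ̂, * = beyond 3σ̂; sign = side of CL): 1:-C, 2:+C, 3:+B, 4:+C, 5:+B, 6:+C, 7:+C, 8:+B, 9:+C, 10:+C, 11:-B
Rule 4 (eight consecutive points on the same side of the centre line) is satisfied at point 9.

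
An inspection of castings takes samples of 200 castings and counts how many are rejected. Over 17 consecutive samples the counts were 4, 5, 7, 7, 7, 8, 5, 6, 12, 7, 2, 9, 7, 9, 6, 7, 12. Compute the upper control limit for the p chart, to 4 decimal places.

0.0744

p̄ = Σdᵢ / (k·n) = 120 / (17 × 200) = 0.03529
UCL = p̄ + 3·√(p̄(1−p̄)/n) = 0.03529 + 3 × √(0.03529×0.96471/200) = 0.03529 + 3 × 0.01305 = 0.07444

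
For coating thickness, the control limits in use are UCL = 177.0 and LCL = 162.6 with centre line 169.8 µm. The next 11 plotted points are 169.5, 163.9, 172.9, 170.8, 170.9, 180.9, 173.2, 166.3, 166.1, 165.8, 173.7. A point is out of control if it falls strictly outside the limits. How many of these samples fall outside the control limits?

Compare each point to [162.6, 177.0]: sample 6 = 180.9 > UCL.

1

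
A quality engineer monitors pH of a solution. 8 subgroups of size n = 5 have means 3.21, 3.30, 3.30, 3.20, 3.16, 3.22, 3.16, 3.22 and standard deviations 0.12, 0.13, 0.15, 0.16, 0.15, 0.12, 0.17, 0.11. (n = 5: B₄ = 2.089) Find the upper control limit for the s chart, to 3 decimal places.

s̄ = (0.12 + 0.13 + 0.15 + 0.16 + 0.15 + 0.12 + 0.17 + 0.11) / 8 = 0.1388
UCL_s = B₄·s̄ = 2.089 × 0.1388 = 0.2898

0.290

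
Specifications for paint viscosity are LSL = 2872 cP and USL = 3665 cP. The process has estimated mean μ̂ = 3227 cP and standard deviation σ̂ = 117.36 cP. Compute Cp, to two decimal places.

Cp = (USL − LSL) / (6σ̂) = (3665 − 2872) / (6 × 117.36) = 793.0000 / 704.1600 = 1.1262

1.13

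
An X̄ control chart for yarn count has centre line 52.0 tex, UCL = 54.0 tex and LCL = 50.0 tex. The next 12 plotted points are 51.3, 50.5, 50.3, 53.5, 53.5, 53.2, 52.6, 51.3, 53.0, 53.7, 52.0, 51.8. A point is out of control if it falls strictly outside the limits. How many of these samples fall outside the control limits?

All 12 points lie within [50.0, 54.0].

0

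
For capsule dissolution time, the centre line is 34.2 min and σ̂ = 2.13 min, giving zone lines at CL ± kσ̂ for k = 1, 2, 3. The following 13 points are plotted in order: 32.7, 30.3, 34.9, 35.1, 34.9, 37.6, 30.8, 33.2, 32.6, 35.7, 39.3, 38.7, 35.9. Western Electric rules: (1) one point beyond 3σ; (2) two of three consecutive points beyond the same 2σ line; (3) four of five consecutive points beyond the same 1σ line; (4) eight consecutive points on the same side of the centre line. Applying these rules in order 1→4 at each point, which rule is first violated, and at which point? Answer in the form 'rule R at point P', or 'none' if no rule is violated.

rule 2 at point 12

Zone of each point (C = within 1σ̂, B = 1σ̂–2σ̂, A = 2σ̂–3σ̂, * = beyond 3σ̂; sign = side of CL): 1:-C, 2:-B, 3:+C, 4:+C, 5:+C, 6:+B, 7:-B, 8:-C, 9:-C, 10:+C, 11:+A, 12:+A, 13:+C
Rule 2 (two of three consecutive points beyond the same 2σ limit) is satisfied at point 12.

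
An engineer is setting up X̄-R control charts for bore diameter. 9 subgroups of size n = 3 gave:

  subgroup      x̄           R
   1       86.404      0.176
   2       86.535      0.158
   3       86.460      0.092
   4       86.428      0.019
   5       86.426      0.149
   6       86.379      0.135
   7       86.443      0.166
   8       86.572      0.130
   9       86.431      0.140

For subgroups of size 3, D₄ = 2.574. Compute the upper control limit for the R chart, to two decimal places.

R̄ = (0.176 + 0.158 + 0.092 + 0.019 + 0.149 + 0.135 + 0.166 + 0.130 + 0.140) / 9 = 1.1650 / 9 = 0.1294
UCL_R = D₄·R̄ = 2.574 × 0.1294 = 0.3332

0.33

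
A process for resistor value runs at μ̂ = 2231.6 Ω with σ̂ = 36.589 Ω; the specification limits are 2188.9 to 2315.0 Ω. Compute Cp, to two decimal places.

0.57

Cp = (USL − LSL) / (6σ̂) = (2315.0 − 2188.9) / (6 × 36.589) = 126.1000 / 219.5340 = 0.5744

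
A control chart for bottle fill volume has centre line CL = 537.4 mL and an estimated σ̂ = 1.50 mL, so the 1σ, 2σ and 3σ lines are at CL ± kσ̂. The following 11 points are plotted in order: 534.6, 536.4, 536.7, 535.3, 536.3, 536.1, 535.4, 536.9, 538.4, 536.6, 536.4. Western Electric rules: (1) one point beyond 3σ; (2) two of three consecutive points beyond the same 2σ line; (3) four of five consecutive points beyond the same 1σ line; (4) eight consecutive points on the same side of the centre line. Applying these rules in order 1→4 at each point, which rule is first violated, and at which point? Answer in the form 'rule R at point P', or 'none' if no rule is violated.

Zone of each point (C = within 1σ̂, B = 1σ̂–2σ̂, A = 2σ̂–3σ̂, * = beyond 3σ̂; sign = side of CL): 1:-B, 2:-C, 3:-C, 4:-B, 5:-C, 6:-C, 7:-B, 8:-C, 9:+C, 10:-C, 11:-C
Rule 4 (eight consecutive points on the same side of the centre line) is satisfied at point 8.

rule 4 at point 8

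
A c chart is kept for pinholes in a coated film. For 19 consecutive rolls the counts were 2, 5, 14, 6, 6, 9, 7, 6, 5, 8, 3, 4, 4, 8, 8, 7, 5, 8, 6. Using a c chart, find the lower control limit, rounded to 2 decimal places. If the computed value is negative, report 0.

c̄ = (2 + 5 + 14 + 6 + 6 + 9 + 7 + 6 + 5 + 8 + 3 + 4 + 4 + 8 + 8 + 7 + 5 + 8 + 6) / 19 = 121 / 19 = 6.3684
LCL = c̄ − 3√c̄ = 6.3684 − 3 × 2.5236 = -1.2023 → 0 (cannot be negative)

0.00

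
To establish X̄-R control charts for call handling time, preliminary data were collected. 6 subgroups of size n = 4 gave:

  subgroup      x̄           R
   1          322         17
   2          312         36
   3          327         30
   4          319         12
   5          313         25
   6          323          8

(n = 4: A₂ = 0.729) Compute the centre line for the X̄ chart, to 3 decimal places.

319.333

X̄̄ = (322 + 312 + 327 + 319 + 313 + 323) / 6 = 1916.0000 / 6 = 319.3333
CL = X̄̄ = 319.3333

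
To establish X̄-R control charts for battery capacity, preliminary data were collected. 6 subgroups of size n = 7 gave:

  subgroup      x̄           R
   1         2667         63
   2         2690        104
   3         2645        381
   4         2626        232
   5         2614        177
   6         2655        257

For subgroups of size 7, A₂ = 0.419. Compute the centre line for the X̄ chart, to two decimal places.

X̄̄ = (2667 + 2690 + 2645 + 2626 + 2614 + 2655) / 6 = 15897.0000 / 6 = 2649.5000
CL = X̄̄ = 2649.5000

2649.50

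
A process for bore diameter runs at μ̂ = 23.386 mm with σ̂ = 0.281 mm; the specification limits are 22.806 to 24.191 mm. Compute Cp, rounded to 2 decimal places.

0.82

Cp = (USL − LSL) / (6σ̂) = (24.191 − 22.806) / (6 × 0.281) = 1.3850 / 1.6860 = 0.8215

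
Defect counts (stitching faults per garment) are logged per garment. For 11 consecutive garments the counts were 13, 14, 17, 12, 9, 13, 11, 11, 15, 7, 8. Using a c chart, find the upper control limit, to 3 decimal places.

22.131

c̄ = (13 + 14 + 17 + 12 + 9 + 13 + 11 + 11 + 15 + 7 + 8) / 11 = 130 / 11 = 11.8182
UCL = c̄ + 3√c̄ = 11.8182 + 3 × √11.8182 = 11.8182 + 3 × 3.4378 = 22.1315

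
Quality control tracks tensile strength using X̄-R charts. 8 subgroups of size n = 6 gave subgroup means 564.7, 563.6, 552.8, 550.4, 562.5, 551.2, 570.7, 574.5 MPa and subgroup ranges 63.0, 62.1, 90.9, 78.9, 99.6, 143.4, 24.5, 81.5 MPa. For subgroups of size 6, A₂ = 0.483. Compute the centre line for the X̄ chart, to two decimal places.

561.30

X̄̄ = (564.7 + 563.6 + 552.8 + 550.4 + 562.5 + 551.2 + 570.7 + 574.5) / 8 = 4490.4000 / 8 = 561.3000
CL = X̄̄ = 561.3000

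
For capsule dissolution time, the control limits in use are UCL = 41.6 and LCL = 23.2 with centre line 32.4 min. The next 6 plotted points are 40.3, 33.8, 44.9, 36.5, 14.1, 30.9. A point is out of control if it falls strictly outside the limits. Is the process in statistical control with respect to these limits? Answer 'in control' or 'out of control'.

out of control

Compare each point to [23.2, 41.6]: sample 3 = 44.9 > UCL; sample 5 = 14.1 < LCL.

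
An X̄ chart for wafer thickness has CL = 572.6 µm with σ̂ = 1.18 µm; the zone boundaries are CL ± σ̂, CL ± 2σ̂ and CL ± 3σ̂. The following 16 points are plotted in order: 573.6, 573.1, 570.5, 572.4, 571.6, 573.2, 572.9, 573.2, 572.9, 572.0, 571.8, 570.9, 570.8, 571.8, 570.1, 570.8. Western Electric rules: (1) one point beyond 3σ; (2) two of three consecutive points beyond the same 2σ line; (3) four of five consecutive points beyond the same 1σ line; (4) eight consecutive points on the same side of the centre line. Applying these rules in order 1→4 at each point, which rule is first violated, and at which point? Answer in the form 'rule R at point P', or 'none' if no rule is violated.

rule 3 at point 16

Zone of each point (C = within 1σ̂, B = 1σ̂–2σ̂, A = 2σ̂–3σ̂, * = beyond 3σ̂; sign = side of CL): 1:+C, 2:+C, 3:-B, 4:-C, 5:-C, 6:+C, 7:+C, 8:+C, 9:+C, 10:-C, 11:-C, 12:-B, 13:-B, 14:-C, 15:-A, 16:-B
Rule 3 (four of five consecutive points beyond the same 1σ limit) is satisfied at point 16.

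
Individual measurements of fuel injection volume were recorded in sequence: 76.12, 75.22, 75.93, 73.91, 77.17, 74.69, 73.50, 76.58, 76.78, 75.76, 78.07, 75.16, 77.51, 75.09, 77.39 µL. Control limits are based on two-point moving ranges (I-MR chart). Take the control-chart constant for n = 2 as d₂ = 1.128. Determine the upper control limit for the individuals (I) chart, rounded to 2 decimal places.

X̄ = (76.12 + 75.22 + 75.93 + 73.91 + 77.17 + 74.69 + 73.50 + 76.58 + 76.78 + 75.76 + 78.07 + 75.16 + 77.51 + 75.09 + 77.39) / 15 = 75.9253
Moving ranges: 0.90, 0.71, 2.02, 3.26, 2.48, 1.19, 3.08, 0.20, 1.02, 2.31, 2.91, 2.35, 2.42, 2.30; M̄R̄ = 27.1500 / 14 = 1.9393
UCL = X̄ + 3·M̄R̄/d₂ = 75.9253 + 3 × 1.9393 / 1.128 = 81.0830

81.08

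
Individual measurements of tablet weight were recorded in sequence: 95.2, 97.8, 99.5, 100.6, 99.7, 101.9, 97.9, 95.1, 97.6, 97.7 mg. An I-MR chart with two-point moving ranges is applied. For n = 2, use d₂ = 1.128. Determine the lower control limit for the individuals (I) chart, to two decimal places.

93.01

X̄ = (95.2 + 97.8 + 99.5 + 100.6 + 99.7 + 101.9 + 97.9 + 95.1 + 97.6 + 97.7) / 10 = 98.3000
Moving ranges: 2.6, 1.7, 1.1, 0.9, 2.2, 4.0, 2.8, 2.5, 0.1; M̄R̄ = 17.9000 / 9 = 1.9889
LCL = X̄ − 3·M̄R̄/d₂ = 98.3000 − 3 × 1.9889 / 1.128 = 93.0104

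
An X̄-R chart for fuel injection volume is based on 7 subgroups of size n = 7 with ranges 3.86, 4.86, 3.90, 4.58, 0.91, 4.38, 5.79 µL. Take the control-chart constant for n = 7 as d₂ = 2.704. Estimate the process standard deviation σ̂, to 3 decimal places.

R̄ = (3.86 + 4.86 + 3.90 + 4.58 + 0.91 + 4.38 + 5.79) / 7 = 4.0400
σ̂ = R̄ / d₂ = 4.0400 / 2.704 = 1.4941

1.494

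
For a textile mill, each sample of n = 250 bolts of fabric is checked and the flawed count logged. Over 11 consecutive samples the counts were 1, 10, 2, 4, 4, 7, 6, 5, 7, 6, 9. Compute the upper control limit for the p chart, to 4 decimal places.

0.0501

p̄ = Σdᵢ / (k·n) = 61 / (11 × 250) = 0.02218
UCL = p̄ + 3·√(p̄(1−p̄)/n) = 0.02218 + 3 × √(0.02218×0.97782/250) = 0.02218 + 3 × 0.00931 = 0.05013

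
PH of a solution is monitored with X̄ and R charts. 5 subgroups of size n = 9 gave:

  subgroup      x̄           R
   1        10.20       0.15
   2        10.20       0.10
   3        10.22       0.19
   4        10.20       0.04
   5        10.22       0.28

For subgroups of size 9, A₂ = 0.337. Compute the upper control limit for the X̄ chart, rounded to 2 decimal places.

X̄̄ = (10.20 + 10.20 + 10.22 + 10.20 + 10.22) / 5 = 51.0400 / 5 = 10.2080
R̄ = (0.15 + 0.10 + 0.19 + 0.04 + 0.28) / 5 = 0.7600 / 5 = 0.1520
UCL = X̄̄ + A₂·R̄ = 10.2080 + 0.337 × 0.1520 = 10.2592

10.26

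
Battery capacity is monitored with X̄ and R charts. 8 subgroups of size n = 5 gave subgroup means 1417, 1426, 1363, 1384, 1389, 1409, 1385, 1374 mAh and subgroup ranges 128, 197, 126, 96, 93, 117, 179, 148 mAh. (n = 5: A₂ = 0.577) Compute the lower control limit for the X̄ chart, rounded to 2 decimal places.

X̄̄ = (1417 + 1426 + 1363 + 1384 + 1389 + 1409 + 1385 + 1374) / 8 = 11147.0000 / 8 = 1393.3750
R̄ = (128 + 197 + 126 + 96 + 93 + 117 + 179 + 148) / 8 = 1084.0000 / 8 = 135.5000
LCL = X̄̄ − A₂·R̄ = 1393.3750 − 0.577 × 135.5000 = 1315.1915

1315.19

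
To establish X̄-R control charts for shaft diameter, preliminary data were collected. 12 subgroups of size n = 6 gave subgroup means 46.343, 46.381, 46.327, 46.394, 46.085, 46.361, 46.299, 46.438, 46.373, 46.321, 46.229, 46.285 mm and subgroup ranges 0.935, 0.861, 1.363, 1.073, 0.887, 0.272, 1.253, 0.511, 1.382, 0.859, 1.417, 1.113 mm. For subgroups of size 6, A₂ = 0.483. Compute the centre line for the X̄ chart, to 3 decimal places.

X̄̄ = (46.343 + 46.381 + 46.327 + 46.394 + 46.085 + 46.361 + 46.299 + 46.438 + 46.373 + 46.321 + 46.229 + 46.285) / 12 = 555.8360 / 12 = 46.3197
CL = X̄̄ = 46.3197

46.320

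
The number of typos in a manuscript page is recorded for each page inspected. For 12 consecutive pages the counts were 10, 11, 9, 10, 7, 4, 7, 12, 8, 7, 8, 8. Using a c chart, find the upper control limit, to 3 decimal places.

c̄ = (10 + 11 + 9 + 10 + 7 + 4 + 7 + 12 + 8 + 7 + 8 + 8) / 12 = 101 / 12 = 8.4167
UCL = c̄ + 3√c̄ = 8.4167 + 3 × √8.4167 = 8.4167 + 3 × 2.9011 = 17.1201

17.120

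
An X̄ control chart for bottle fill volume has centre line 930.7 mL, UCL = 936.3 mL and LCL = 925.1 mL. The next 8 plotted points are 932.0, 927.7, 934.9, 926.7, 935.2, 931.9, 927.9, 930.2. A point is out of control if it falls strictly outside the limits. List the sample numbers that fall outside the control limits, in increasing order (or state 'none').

none

All 8 points lie within [925.1, 936.3].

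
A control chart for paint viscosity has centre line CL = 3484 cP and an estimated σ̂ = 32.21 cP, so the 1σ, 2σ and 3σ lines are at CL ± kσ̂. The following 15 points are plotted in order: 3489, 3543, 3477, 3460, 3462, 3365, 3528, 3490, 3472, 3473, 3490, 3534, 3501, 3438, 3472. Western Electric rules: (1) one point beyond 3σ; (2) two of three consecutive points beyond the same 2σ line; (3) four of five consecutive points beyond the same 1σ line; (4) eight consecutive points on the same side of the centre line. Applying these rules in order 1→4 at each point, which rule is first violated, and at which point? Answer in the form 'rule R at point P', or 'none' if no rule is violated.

Zone of each point (C = within 1σ̂, B = 1σ̂–2σ̂, A = 2σ̂–3σ̂, * = beyond 3σ̂; sign = side of CL): 1:+C, 2:+B, 3:-C, 4:-C, 5:-C, 6:-*, 7:+B, 8:+C, 9:-C, 10:-C, 11:+C, 12:+B, 13:+C, 14:-B, 15:-C
Rule 1 (one point beyond the 3σ limits) is satisfied at point 6.

rule 1 at point 6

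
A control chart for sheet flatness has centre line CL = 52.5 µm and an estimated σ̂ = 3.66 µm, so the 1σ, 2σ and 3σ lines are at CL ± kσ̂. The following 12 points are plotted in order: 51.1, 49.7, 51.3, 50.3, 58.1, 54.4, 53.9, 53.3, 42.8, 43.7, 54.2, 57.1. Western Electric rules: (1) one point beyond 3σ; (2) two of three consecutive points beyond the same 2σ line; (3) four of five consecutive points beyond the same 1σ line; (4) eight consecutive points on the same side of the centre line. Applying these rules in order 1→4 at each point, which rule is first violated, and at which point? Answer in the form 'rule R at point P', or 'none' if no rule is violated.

Zone of each point (C = within 1σ̂, B = 1σ̂–2σ̂, A = 2σ̂–3σ̂, * = beyond 3σ̂; sign = side of CL): 1:-C, 2:-C, 3:-C, 4:-C, 5:+B, 6:+C, 7:+C, 8:+C, 9:-A, 10:-A, 11:+C, 12:+B
Rule 2 (two of three consecutive points beyond the same 2σ limit) is satisfied at point 10.

rule 2 at point 10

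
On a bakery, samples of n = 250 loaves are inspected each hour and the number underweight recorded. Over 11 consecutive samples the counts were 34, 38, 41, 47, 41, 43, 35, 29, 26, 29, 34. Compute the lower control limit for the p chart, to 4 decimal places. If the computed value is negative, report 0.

0.0777

p̄ = Σdᵢ / (k·n) = 397 / (11 × 250) = 0.14436
LCL = p̄ − 3·√(p̄(1−p̄)/n) = 0.14436 − 3 × 0.02223 = 0.07768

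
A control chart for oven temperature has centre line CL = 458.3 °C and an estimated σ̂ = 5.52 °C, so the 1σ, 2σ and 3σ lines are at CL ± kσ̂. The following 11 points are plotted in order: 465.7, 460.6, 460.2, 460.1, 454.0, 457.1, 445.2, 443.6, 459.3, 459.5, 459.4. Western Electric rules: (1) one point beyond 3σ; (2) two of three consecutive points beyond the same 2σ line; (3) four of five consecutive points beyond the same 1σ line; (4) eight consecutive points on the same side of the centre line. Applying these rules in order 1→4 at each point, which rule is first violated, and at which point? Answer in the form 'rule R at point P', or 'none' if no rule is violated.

Zone of each point (C = within 1σ̂, B = 1σ̂–2σ̂, A = 2σ̂–3σ̂, * = beyond 3σ̂; sign = side of CL): 1:+B, 2:+C, 3:+C, 4:+C, 5:-C, 6:-C, 7:-A, 8:-A, 9:+C, 10:+C, 11:+C
Rule 2 (two of three consecutive points beyond the same 2σ limit) is satisfied at point 8.

rule 2 at point 8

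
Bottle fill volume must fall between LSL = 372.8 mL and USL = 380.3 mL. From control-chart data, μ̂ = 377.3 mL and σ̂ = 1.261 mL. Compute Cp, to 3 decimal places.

Cp = (USL − LSL) / (6σ̂) = (380.3 − 372.8) / (6 × 1.261) = 7.5000 / 7.5660 = 0.9913

0.991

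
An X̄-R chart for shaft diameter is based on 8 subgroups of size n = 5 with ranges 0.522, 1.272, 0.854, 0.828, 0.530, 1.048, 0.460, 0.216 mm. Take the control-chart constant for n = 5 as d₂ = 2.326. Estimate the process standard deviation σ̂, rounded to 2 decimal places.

R̄ = (0.522 + 1.272 + 0.854 + 0.828 + 0.530 + 1.048 + 0.460 + 0.216) / 8 = 0.7163
σ̂ = R̄ / d₂ = 0.7163 / 2.326 = 0.3079

0.31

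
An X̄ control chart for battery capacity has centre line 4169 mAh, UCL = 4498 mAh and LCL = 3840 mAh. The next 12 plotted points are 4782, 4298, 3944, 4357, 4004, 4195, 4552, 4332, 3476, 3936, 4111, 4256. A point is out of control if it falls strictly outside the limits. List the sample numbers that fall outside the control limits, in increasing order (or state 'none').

1, 7, 9

Compare each point to [3840, 4498]: sample 1 = 4782 > UCL; sample 7 = 4552 > UCL; sample 9 = 3476 < LCL.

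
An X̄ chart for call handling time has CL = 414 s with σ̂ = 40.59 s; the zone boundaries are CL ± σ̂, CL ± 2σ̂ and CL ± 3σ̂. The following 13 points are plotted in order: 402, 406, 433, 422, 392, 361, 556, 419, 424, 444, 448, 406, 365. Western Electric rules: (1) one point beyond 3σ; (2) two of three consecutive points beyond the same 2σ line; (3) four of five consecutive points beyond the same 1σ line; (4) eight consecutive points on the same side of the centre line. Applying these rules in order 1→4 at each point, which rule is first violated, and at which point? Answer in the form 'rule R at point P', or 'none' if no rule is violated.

rule 1 at point 7

Zone of each point (C = within 1σ̂, B = 1σ̂–2σ̂, A = 2σ̂–3σ̂, * = beyond 3σ̂; sign = side of CL): 1:-C, 2:-C, 3:+C, 4:+C, 5:-C, 6:-B, 7:+*, 8:+C, 9:+C, 10:+C, 11:+C, 12:-C, 13:-B
Rule 1 (one point beyond the 3σ limits) is satisfied at point 7.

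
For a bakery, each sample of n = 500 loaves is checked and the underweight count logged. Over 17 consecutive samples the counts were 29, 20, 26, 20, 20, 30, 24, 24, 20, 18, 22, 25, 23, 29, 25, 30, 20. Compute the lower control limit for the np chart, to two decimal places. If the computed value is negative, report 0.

9.53

p̄ = Σdᵢ / (k·n) = 405 / (17 × 500) = 0.04765
LCL = np̄ − 3·√(np̄(1−p̄)) = 23.8235 − 3 × 4.7632 = 9.5338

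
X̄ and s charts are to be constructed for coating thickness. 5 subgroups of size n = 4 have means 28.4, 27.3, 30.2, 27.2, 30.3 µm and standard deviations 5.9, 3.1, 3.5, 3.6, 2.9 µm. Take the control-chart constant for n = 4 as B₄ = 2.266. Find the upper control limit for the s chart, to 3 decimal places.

s̄ = (5.9 + 3.1 + 3.5 + 3.6 + 2.9) / 5 = 3.8000
UCL_s = B₄·s̄ = 2.266 × 3.8000 = 8.6108

8.611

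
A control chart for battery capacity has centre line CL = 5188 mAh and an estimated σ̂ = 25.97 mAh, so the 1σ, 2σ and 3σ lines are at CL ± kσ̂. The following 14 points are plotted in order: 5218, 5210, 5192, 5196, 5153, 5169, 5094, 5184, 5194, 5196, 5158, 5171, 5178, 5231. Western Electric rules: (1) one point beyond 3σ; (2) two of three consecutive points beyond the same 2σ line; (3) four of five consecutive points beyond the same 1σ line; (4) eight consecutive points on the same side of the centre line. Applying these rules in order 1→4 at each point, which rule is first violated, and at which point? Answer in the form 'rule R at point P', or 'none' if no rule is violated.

rule 1 at point 7

Zone of each point (C = within 1σ̂, B = 1σ̂–2σ̂, A = 2σ̂–3σ̂, * = beyond 3σ̂; sign = side of CL): 1:+B, 2:+C, 3:+C, 4:+C, 5:-B, 6:-C, 7:-*, 8:-C, 9:+C, 10:+C, 11:-B, 12:-C, 13:-C, 14:+B
Rule 1 (one point beyond the 3σ limits) is satisfied at point 7.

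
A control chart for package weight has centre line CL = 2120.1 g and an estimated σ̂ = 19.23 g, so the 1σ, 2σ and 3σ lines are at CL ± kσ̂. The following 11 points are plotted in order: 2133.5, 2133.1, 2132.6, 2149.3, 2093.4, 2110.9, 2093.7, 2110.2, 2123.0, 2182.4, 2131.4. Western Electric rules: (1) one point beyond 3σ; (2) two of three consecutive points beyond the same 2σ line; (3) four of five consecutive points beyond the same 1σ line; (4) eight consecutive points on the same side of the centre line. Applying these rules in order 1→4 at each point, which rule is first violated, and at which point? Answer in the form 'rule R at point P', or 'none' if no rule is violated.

Zone of each point (C = within 1σ̂, B = 1σ̂–2σ̂, A = 2σ̂–3σ̂, * = beyond 3σ̂; sign = side of CL): 1:+C, 2:+C, 3:+C, 4:+B, 5:-B, 6:-C, 7:-B, 8:-C, 9:+C, 10:+*, 11:+C
Rule 1 (one point beyond the 3σ limits) is satisfied at point 10.

rule 1 at point 10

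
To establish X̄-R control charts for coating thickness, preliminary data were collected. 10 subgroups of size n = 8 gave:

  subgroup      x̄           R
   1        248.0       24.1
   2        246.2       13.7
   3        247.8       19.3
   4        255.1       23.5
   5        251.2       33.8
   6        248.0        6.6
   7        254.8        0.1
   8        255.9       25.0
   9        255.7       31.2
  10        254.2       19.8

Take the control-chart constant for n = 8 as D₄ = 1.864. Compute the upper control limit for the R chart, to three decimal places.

R̄ = (24.1 + 13.7 + 19.3 + 23.5 + 33.8 + 6.6 + 0.1 + 25.0 + 31.2 + 19.8) / 10 = 197.1000 / 10 = 19.7100
UCL_R = D₄·R̄ = 1.864 × 19.7100 = 36.7394

36.739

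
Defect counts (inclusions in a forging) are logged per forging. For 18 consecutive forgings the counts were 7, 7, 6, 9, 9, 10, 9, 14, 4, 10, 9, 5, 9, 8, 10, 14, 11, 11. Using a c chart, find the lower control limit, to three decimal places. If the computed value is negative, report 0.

0.000

c̄ = (7 + 7 + 6 + 9 + 9 + 10 + 9 + 14 + 4 + 10 + 9 + 5 + 9 + 8 + 10 + 14 + 11 + 11) / 18 = 162 / 18 = 9.0000
LCL = c̄ − 3√c̄ = 9.0000 − 3 × 3.0000 = 0.0000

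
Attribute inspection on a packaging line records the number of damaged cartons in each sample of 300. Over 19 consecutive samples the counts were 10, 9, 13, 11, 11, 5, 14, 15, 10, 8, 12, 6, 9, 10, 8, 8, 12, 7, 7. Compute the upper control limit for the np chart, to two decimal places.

p̄ = Σdᵢ / (k·n) = 185 / (19 × 300) = 0.03246
UCL = np̄ + 3·√(np̄(1−p̄)) = 9.7368 + 3 × √(9.7368×0.96754) = 9.7368 + 3 × 3.0693 = 18.9448

18.94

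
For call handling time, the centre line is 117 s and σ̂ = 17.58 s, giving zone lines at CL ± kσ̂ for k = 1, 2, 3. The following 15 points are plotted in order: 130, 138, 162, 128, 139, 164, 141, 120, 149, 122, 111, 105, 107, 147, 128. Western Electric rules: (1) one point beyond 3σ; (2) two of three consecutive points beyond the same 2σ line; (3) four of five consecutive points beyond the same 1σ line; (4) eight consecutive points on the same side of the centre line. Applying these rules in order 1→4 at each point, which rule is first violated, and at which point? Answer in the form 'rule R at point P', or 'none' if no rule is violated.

rule 3 at point 6

Zone of each point (C = within 1σ̂, B = 1σ̂–2σ̂, A = 2σ̂–3σ̂, * = beyond 3σ̂; sign = side of CL): 1:+C, 2:+B, 3:+A, 4:+C, 5:+B, 6:+A, 7:+B, 8:+C, 9:+B, 10:+C, 11:-C, 12:-C, 13:-C, 14:+B, 15:+C
Rule 3 (four of five consecutive points beyond the same 1σ limit) is satisfied at point 6.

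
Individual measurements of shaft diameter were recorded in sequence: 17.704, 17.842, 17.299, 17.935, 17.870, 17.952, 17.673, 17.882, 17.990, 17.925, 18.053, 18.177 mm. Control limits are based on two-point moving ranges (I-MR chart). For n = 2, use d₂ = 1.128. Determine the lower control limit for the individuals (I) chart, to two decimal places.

X̄ = (17.704 + 17.842 + 17.299 + 17.935 + 17.870 + 17.952 + 17.673 + 17.882 + 17.990 + 17.925 + 18.053 + 18.177) / 12 = 17.8585
Moving ranges: 0.138, 0.543, 0.636, 0.065, 0.082, 0.279, 0.209, 0.108, 0.065, 0.128, 0.124; M̄R̄ = 2.3770 / 11 = 0.2161
LCL = X̄ − 3·M̄R̄/d₂ = 17.8585 − 3 × 0.2161 / 1.128 = 17.2838

17.28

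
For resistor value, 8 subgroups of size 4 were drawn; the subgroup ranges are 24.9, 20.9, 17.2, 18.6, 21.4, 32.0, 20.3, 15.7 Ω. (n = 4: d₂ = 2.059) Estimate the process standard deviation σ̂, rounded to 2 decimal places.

R̄ = (24.9 + 20.9 + 17.2 + 18.6 + 21.4 + 32.0 + 20.3 + 15.7) / 8 = 21.3750
σ̂ = R̄ / d₂ = 21.3750 / 2.059 = 10.3813

10.38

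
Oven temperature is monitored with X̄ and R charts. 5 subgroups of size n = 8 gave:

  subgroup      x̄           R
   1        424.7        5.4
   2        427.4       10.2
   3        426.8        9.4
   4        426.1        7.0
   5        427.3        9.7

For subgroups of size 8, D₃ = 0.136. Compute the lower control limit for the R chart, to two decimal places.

R̄ = (5.4 + 10.2 + 9.4 + 7.0 + 9.7) / 5 = 41.7000 / 5 = 8.3400
LCL_R = D₃·R̄ = 0.136 × 8.3400 = 1.1342

1.13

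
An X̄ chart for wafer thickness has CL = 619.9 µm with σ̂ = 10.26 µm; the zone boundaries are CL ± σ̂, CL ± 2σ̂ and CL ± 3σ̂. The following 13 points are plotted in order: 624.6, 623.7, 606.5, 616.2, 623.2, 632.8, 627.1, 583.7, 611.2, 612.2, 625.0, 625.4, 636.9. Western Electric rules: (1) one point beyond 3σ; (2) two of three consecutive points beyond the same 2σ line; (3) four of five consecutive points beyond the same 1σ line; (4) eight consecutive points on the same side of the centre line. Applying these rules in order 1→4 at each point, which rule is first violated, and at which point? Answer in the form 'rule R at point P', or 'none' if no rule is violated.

Zone of each point (C = within 1σ̂, B = 1σ̂–2σ̂, A = 2σ̂–3σ̂, * = beyond 3σ̂; sign = side of CL): 1:+C, 2:+C, 3:-B, 4:-C, 5:+C, 6:+B, 7:+C, 8:-*, 9:-C, 10:-C, 11:+C, 12:+C, 13:+B
Rule 1 (one point beyond the 3σ limits) is satisfied at point 8.

rule 1 at point 8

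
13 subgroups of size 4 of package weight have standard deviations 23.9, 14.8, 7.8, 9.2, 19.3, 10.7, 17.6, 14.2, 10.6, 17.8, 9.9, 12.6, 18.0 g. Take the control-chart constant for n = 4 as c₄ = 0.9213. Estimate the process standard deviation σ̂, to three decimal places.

15.563

s̄ = (23.9 + 14.8 + 7.8 + 9.2 + 19.3 + 10.7 + 17.6 + 14.2 + 10.6 + 17.8 + 9.9 + 12.6 + 18.0) / 13 = 14.3385
σ̂ = s̄ / c₄ = 14.3385 / 0.9213 = 15.5633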